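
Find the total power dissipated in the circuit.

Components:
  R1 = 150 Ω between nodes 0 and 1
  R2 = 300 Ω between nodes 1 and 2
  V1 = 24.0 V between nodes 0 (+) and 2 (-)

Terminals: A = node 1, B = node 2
Nodal analysis, taking node 2 as the 0 V reference.
Source V1 fixes V_0 = 24 V.
KCL at each unknown node (sum of currents leaving = 0; resistances in Ω):
  Node 1: (V_1 - 24)/150 + (V_1 - 0)/300 = 0
Collecting terms: 0.01 × V_1 = 0.16  =>  V_1 = 16 V
Power in each resistor, P = (ΔV)²/R:
  P_R1 = (24 - 16)²/150 = 0.4267 W
  P_R2 = (16 - 0)²/300 = 0.8533 W
P_total = P_R1 + P_R2 = 1.28 W

Final answer: 1.28 W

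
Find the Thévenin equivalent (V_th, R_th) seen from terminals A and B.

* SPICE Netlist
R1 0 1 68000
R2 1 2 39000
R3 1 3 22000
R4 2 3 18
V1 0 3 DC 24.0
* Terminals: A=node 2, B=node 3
Step 1 — V_th is the open-circuit voltage V_A - V_B (nothing connected across the terminals).
Nodal analysis, taking node 3 as the 0 V reference.
Source V1 fixes V_0 = 24 V.
KCL at each unknown node (sum of currents leaving = 0; resistances in Ω):
  Node 1: (V_1 - 24)/68000 + (V_1 - V_2)/39000 + (V_1 - 0)/22000 = 0
  Node 2: (V_2 - V_1)/39000 + (V_2 - 0)/18 = 0
Collecting terms (coefficients in siemens):
  0.0000858·V_1 - 0.00002564·V_2 = 0.0003529
  0.05558·V_2 - 0.00002564·V_1 = 0
Determinant D = (0.0000858)(0.05558) - (-0.00002564)(-0.00002564) = 0.000004768
V_1 = [(0.0003529)(0.05558) - (-0.00002564)(0)]/D = 4.114 V
V_2 = [(0.0000858)(0) - (0.0003529)(-0.00002564)]/D = 0.001898 V
V_th = V_2 - V_3 = 0.001898 - 0 = 0.001898 V
Step 2 — R_th: zero the source — replace V1 by a short circuit (node 3 merges into node 0) — and find the resistance seen between A (node 2) and B (node 0).
Reduce the network between node 2 (A) and node 0 (B) by series/parallel combination:
  Rp1 = R1 ‖ R3 (parallel, both between nodes 0 and 1) = 1/(1/68000 + 1/22000) = 16620 Ω
  Rs1 = R2 + Rp1 (series, joined only at node 1) = 39000 + 16620 = 55620 Ω
  Rp2 = R4 ‖ Rs1 (parallel, both between nodes 0 and 2) = 1/(1/18 + 1/55620) = 17.99 Ω
R_th = 17.99 Ω

Final answer: V_th = 0.001898 V, R_th = 17.99 Ω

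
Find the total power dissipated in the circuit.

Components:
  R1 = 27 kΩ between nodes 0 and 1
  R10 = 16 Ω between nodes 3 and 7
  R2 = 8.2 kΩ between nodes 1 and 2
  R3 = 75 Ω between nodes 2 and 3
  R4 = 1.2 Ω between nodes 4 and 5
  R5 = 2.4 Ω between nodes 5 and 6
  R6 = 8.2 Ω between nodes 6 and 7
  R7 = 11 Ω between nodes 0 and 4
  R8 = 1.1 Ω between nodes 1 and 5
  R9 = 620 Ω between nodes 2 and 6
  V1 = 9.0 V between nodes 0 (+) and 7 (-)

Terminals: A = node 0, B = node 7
Nodal analysis, taking node 7 as the 0 V reference.
Source V1 fixes V_0 = 9 V.
KCL at each unknown node (sum of currents leaving = 0; resistances in Ω):
  Node 1: (V_1 - 9)/27000 + (V_1 - V_2)/8200 + (V_1 - V_5)/1.1 = 0
  Node 2: (V_2 - V_1)/8200 + (V_2 - V_3)/75 + (V_2 - V_6)/620 = 0
  Node 3: (V_3 - V_2)/75 + (V_3 - 0)/16 = 0
  Node 4: (V_4 - V_5)/1.2 + (V_4 - 9)/11 = 0
  Node 5: (V_5 - V_4)/1.2 + (V_5 - V_6)/2.4 + (V_5 - V_1)/1.1 = 0
  Node 6: (V_6 - V_5)/2.4 + (V_6 - 0)/8.2 + (V_6 - V_2)/620 = 0
Collecting terms (coefficients in siemens):
  0.9092·V_1 - 0.000122·V_2 - 0.9091·V_5 = 0.0003333
  0.01507·V_2 - 0.000122·V_1 - 0.01333·V_3 - 0.001613·V_6 = 0
  0.07583·V_3 - 0.01333·V_2 = 0
  0.9242·V_4 - 0.8333·V_5 = 0.8182
  2.159·V_5 - 0.9091·V_1 - 0.8333·V_4 - 0.4167·V_6 = 0
  0.5402·V_6 - 0.001613·V_2 - 0.4167·V_5 = 0
Solving these 6 simultaneous equations (Gaussian elimination) gives:
  V_1 = 4.163 V, V_2 = 0.4471 V, V_3 = 0.07861 V, V_4 = 4.639 V
  V_5 = 4.163 V, V_6 = 3.212 V
Power in each resistor, P = (ΔV)²/R:
  P_R1 = (9 - 4.163)²/27000 = 0.0008666 W
  P_R2 = (4.163 - 0.4471)²/8200 = 0.001684 W
  P_R3 = (0.4471 - 0.07861)²/75 = 0.00181 W
  P_R4 = (4.639 - 4.163)²/1.2 = 0.1886 W
  P_R5 = (4.163 - 3.212)²/2.4 = 0.3767 W
  P_R6 = (3.212 - 0)²/8.2 = 1.258 W
  P_R7 = (9 - 4.639)²/11 = 1.729 W
  P_R8 = (4.163 - 4.163)²/1.1 = 0.00000008257 W
  P_R9 = (0.4471 - 3.212)²/620 = 0.01233 W
  P_R10 = (0.07861 - 0)²/16 = 0.0003862 W
P_total = P_R1 + P_R2 + P_R3 + P_R4 + P_R5 + P_R6 + P_R7 + P_R8 + P_R9 + P_R10 = 3.57 W

Final answer: 3.57 W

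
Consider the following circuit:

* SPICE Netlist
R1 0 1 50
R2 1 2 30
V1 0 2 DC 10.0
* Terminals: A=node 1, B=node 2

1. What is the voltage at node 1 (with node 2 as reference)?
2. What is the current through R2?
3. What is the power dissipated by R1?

Nodal analysis, taking node 2 as the 0 V reference.
Source V1 fixes V_0 = 10 V.
KCL at each unknown node (sum of currents leaving = 0; resistances in Ω):
  Node 1: (V_1 - 10)/50 + (V_1 - 0)/30 = 0
Collecting terms: 0.05333 × V_1 = 0.2  =>  V_1 = 3.75 V
Part 1:
  Read off the nodal solution: V_1 = 3.75 V
Part 2:
  I_R2 = (V_1 - V_2)/R2 = (3.75 - 0)/30 = 0.125 A
  Magnitude: I_R2 = 0.125 A
Part 3:
  I_R1 = (V_0 - V_1)/R1 = (10 - 3.75)/50 = 0.125 A
  P_R1 = I_R1² × R1 = (0.125)² × 50 = 0.7812 W

Final answers:
1. V_1 = 3.75 V
2. I_R2 = 0.125 A
3. P_R1 = 0.7812 W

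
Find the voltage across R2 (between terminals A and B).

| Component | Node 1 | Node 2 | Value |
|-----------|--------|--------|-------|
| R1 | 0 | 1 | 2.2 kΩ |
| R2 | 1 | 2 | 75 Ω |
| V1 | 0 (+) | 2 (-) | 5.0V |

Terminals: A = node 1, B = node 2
R1 and R2 are in series across V1 (node 0 → node 1 → node 2), and the output A–B is taken across R2, so this is a voltage divider.
Series current: I = V1/(R1 + R2) = 5/(2200 + 75) = 5/2275 = 0.002198 A
V_R2 = I × R2 = V1 × R2/(R1 + R2) = 5 × 75/2275 = 0.1648 V

Final answer: 0.1648 V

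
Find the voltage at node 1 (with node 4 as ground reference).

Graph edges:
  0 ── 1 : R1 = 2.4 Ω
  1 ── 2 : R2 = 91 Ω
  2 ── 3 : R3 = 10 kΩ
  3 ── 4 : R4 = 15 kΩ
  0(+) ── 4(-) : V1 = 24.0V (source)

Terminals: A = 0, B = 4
Nodal analysis, taking node 4 as the 0 V reference.
Source V1 fixes V_0 = 24 V.
KCL at each unknown node (sum of currents leaving = 0; resistances in Ω):
  Node 1: (V_1 - 24)/2.4 + (V_1 - V_2)/91 = 0
  Node 2: (V_2 - V_1)/91 + (V_2 - V_3)/10000 = 0
  Node 3: (V_3 - V_2)/10000 + (V_3 - 0)/15000 = 0
Collecting terms (coefficients in siemens):
  0.4277·V_1 - 0.01099·V_2 = 10
  0.01109·V_2 - 0.01099·V_1 - 0.0001·V_3 = 0
  0.0001667·V_3 - 0.0001·V_2 = 0
Solving these 3 simultaneous equations (Gaussian elimination) gives:
  V_1 = 24 V, V_2 = 23.91 V, V_3 = 14.35 V
The requested potential is V_1 = 24 V.

Final answer: V_1 = 24 V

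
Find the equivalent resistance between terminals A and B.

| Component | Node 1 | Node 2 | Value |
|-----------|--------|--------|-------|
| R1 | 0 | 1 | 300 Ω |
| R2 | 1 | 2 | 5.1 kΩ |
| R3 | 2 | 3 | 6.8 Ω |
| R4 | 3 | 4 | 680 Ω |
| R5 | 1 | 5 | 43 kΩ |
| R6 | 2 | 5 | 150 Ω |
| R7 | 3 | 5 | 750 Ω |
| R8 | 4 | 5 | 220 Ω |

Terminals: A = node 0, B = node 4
The network is not a plain series/parallel combination. Inject a 1 A test current into terminal A (node 0) and return it from terminal B (node 4); then R_eq = V_A / (1 A).
Nodal analysis, taking node 4 as the 0 V reference.
Current source I_test pushes 1 A into node 0 and draws it out of node 4.
KCL at each unknown node (sum of currents leaving = 0; resistances in Ω):
  Node 0: (V_0 - V_1)/300 - 1 = 0
  Node 1: (V_1 - V_0)/300 + (V_1 - V_2)/5100 + (V_1 - V_5)/43000 = 0
  Node 2: (V_2 - V_1)/5100 + (V_2 - V_3)/6.8 + (V_2 - V_5)/150 = 0
  Node 3: (V_3 - V_2)/6.8 + (V_3 - 0)/680 + (V_3 - V_5)/750 = 0
  Node 5: (V_5 - V_1)/43000 + (V_5 - V_2)/150 + (V_5 - V_3)/750 + (V_5 - 0)/220 = 0
Collecting terms (coefficients in siemens):
  0.003333·V_0 - 0.003333·V_1 = 1
  0.003553·V_1 - 0.003333·V_0 - 0.0001961·V_2 - 0.00002326·V_5 = 0
  0.1539·V_2 - 0.0001961·V_1 - 0.1471·V_3 - 0.006667·V_5 = 0
  0.1499·V_3 - 0.1471·V_2 - 0.001333·V_5 = 0
  0.01257·V_5 - 0.00002326·V_1 - 0.006667·V_2 - 0.001333·V_3 = 0
Solving these 5 simultaneous equations (Gaussian elimination) gives:
  V_0 = 5073 V, V_1 = 4773 V, V_2 = 221.2 V, V_3 = 218.4 V
  V_5 = 149.3 V
R_eq = V_0 / 1 A = 5073 Ω = 5.073 kΩ

Final answer: 5.073 kΩ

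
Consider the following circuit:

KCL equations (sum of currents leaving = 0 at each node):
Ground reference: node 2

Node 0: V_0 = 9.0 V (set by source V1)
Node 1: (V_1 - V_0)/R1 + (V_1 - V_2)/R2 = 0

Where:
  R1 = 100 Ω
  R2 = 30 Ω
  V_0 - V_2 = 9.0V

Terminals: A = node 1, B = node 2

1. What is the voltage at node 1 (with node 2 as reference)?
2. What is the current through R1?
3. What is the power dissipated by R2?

Nodal analysis, taking node 2 as the 0 V reference.
Source V1 fixes V_0 = 9 V.
KCL at each unknown node (sum of currents leaving = 0; resistances in Ω):
  Node 1: (V_1 - 9)/100 + (V_1 - 0)/30 = 0
Collecting terms: 0.04333 × V_1 = 0.09  =>  V_1 = 2.077 V
Part 1:
  Read off the nodal solution: V_1 = 2.077 V
Part 2:
  I_R1 = (V_0 - V_1)/R1 = (9 - 2.077)/100 = 0.06923 A
  Magnitude: I_R1 = 0.06923 A
Part 3:
  I_R2 = (V_1 - V_2)/R2 = (2.077 - 0)/30 = 0.06923 A
  P_R2 = I_R2² × R2 = (0.06923)² × 30 = 0.1438 W

Final answers:
1. V_1 = 2.077 V
2. I_R1 = 0.06923 A
3. P_R2 = 0.1438 W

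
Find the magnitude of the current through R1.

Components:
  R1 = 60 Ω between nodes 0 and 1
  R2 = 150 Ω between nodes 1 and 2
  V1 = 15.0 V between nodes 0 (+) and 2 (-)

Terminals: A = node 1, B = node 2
Nodal analysis, taking node 2 as the 0 V reference.
Source V1 fixes V_0 = 15 V.
KCL at each unknown node (sum of currents leaving = 0; resistances in Ω):
  Node 1: (V_1 - 15)/60 + (V_1 - 0)/150 = 0
Collecting terms: 0.02333 × V_1 = 0.25  =>  V_1 = 10.71 V
I_R1 = (V_0 - V_1)/R1 = (15 - 10.71)/60 = 0.07143 A
|I_R1| = 0.07143 A

Final answer: |I_R1| = 0.07143 A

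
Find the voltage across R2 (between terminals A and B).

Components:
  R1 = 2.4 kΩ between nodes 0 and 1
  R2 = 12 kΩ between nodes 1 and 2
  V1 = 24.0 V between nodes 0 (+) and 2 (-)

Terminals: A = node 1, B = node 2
R1 and R2 are in series across V1 (node 0 → node 1 → node 2), and the output A–B is taken across R2, so this is a voltage divider.
Series current: I = V1/(R1 + R2) = 24/(2400 + 12000) = 24/14400 = 0.001667 A
V_R2 = I × R2 = V1 × R2/(R1 + R2) = 24 × 12000/14400 = 20 V

Final answer: 20 V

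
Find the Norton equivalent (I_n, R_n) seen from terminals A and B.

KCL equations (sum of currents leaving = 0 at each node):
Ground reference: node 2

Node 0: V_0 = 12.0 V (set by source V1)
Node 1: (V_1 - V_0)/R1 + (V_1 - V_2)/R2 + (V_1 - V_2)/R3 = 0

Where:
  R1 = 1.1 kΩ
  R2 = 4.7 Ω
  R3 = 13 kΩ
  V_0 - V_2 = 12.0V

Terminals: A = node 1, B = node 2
Find the Thévenin equivalent first; then I_n = V_th/R_th and R_n = R_th.
Step 1 — V_th is the open-circuit voltage V_A - V_B (nothing connected across the terminals).
Nodal analysis, taking node 2 as the 0 V reference.
Source V1 fixes V_0 = 12 V.
KCL at each unknown node (sum of currents leaving = 0; resistances in Ω):
  Node 1: (V_1 - 12)/1100 + (V_1 - 0)/4.7 + (V_1 - 0)/13000 = 0
Collecting terms: 0.2138 × V_1 = 0.01091  =>  V_1 = 0.05104 V
V_th = V_1 - V_2 = 0.05104 - 0 = 0.05104 V
Step 2 — R_th: zero the source — replace V1 by a short circuit (node 2 merges into node 0) — and find the resistance seen between A (node 1) and B (node 0).
Reduce the network between node 1 (A) and node 0 (B) by series/parallel combination:
  Rp1 = R1 ‖ R2 ‖ R3 (parallel, all between nodes 0 and 1) = 1/(1/1100 + 1/4.7 + 1/13000) = 4.678 Ω
R_th = 4.678 Ω
I_n = V_th/R_th = 0.05104/4.678 = 0.01091 A, and R_n = R_th = 4.678 Ω

Final answer: I_n = 0.01091 A, R_n = 4.678 Ω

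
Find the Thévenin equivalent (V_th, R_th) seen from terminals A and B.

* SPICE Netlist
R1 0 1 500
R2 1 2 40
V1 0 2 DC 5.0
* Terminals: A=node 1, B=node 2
Step 1 — V_th is the open-circuit voltage V_A - V_B (nothing connected across the terminals).
Nodal analysis, taking node 2 as the 0 V reference.
Source V1 fixes V_0 = 5 V.
KCL at each unknown node (sum of currents leaving = 0; resistances in Ω):
  Node 1: (V_1 - 5)/500 + (V_1 - 0)/40 = 0
Collecting terms: 0.027 × V_1 = 0.01  =>  V_1 = 0.3704 V
V_th = V_1 - V_2 = 0.3704 - 0 = 0.3704 V
Step 2 — R_th: zero the source — replace V1 by a short circuit (node 2 merges into node 0) — and find the resistance seen between A (node 1) and B (node 0).
Reduce the network between node 1 (A) and node 0 (B) by series/parallel combination:
  Rp1 = R1 ‖ R2 (parallel, both between nodes 0 and 1) = 1/(1/500 + 1/40) = 37.04 Ω
R_th = 37.04 Ω

Final answer: V_th = 0.3704 V, R_th = 37.04 Ω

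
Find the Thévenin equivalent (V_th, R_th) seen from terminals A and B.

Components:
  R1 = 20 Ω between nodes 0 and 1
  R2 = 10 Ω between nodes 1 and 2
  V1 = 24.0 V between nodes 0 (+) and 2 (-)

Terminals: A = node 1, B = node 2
Step 1 — V_th is the open-circuit voltage V_A - V_B (nothing connected across the terminals).
Nodal analysis, taking node 2 as the 0 V reference.
Source V1 fixes V_0 = 24 V.
KCL at each unknown node (sum of currents leaving = 0; resistances in Ω):
  Node 1: (V_1 - 24)/20 + (V_1 - 0)/10 = 0
Collecting terms: 0.15 × V_1 = 1.2  =>  V_1 = 8 V
V_th = V_1 - V_2 = 8 - 0 = 8 V
Step 2 — R_th: zero the source — replace V1 by a short circuit (node 2 merges into node 0) — and find the resistance seen between A (node 1) and B (node 0).
Reduce the network between node 1 (A) and node 0 (B) by series/parallel combination:
  Rp1 = R1 ‖ R2 (parallel, both between nodes 0 and 1) = 1/(1/20 + 1/10) = 6.667 Ω
R_th = 6.667 Ω

Final answer: V_th = 8 V, R_th = 6.667 Ω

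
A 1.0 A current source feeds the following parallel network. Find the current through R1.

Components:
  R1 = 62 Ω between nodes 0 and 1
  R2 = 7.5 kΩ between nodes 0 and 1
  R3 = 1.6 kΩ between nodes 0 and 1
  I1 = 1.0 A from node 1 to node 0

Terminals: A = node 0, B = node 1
All resistors sit directly between nodes 0 and 1, so they are in parallel and share one voltage V; the full source current 1 A splits among them.
1/R_par = 1/62 + 1/7500 + 1/1600 = 0.01689 S  =>  R_par = 59.22 Ω
V = I × R_par = 1 × 59.22 = 59.22 V
I_R1 = V/R1 = 59.22/62 = 0.9551 A

Final answer: 0.9551 A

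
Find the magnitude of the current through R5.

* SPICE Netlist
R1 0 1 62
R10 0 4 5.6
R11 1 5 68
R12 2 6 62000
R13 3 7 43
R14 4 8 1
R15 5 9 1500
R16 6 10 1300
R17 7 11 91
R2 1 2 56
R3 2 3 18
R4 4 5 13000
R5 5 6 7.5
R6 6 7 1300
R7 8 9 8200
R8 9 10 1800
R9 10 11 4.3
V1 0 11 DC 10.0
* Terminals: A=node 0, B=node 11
Nodal analysis, taking node 11 as the 0 V reference.
Source V1 fixes V_0 = 10 V.
KCL at each unknown node (sum of currents leaving = 0; resistances in Ω):
  Node 1: (V_1 - 10)/62 + (V_1 - V_2)/56 + (V_1 - V_5)/68 = 0
  Node 2: (V_2 - V_1)/56 + (V_2 - V_3)/18 + (V_2 - V_6)/62000 = 0
  Node 3: (V_3 - V_2)/18 + (V_3 - V_7)/43 = 0
  Node 4: (V_4 - V_5)/13000 + (V_4 - 10)/5.6 + (V_4 - V_8)/1 = 0
  Node 5: (V_5 - V_4)/13000 + (V_5 - V_6)/7.5 + (V_5 - V_1)/68 + (V_5 - V_9)/1500 = 0
  Node 6: (V_6 - V_5)/7.5 + (V_6 - V_7)/1300 + (V_6 - V_2)/62000 + (V_6 - V_10)/1300 = 0
  Node 7: (V_7 - V_6)/1300 + (V_7 - V_3)/43 + (V_7 - 0)/91 = 0
  Node 8: (V_8 - V_9)/8200 + (V_8 - V_4)/1 = 0
  Node 9: (V_9 - V_8)/8200 + (V_9 - V_10)/1800 + (V_9 - V_5)/1500 = 0
  Node 10: (V_10 - V_9)/1800 + (V_10 - 0)/4.3 + (V_10 - V_6)/1300 = 0
Collecting terms (coefficients in siemens):
  0.04869·V_1 - 0.01786·V_2 - 0.01471·V_5 = 0.1613
  0.07343·V_2 - 0.01786·V_1 - 0.05556·V_3 - 0.00001613·V_6 = 0
  0.07881·V_3 - 0.05556·V_2 - 0.02326·V_7 = 0
  1.179·V_4 - 0.00007692·V_5 - 1·V_8 = 1.786
  0.1488·V_5 - 0.01471·V_1 - 0.00007692·V_4 - 0.1333·V_6 - 0.0006667·V_9 = 0
  0.1349·V_6 - 0.00001613·V_2 - 0.1333·V_5 - 0.0007692·V_7 - 0.0007692·V_10 = 0
  0.03501·V_7 - 0.02326·V_3 - 0.0007692·V_6 = 0
  1·V_8 - 1·V_4 - 0.000122·V_9 = 0
  0.001344·V_9 - 0.0006667·V_5 - 0.000122·V_8 - 0.0005556·V_10 = 0
  0.2339·V_10 - 0.0007692·V_6 - 0.0005556·V_9 = 0
Solving these 10 simultaneous equations (Gaussian elimination) gives:
  V_1 = 7.325 V, V_2 = 5.416 V, V_3 = 4.803 V, V_4 = 9.995 V
  V_5 = 6.71 V, V_6 = 6.652 V, V_7 = 3.336 V, V_8 = 9.994 V
  V_9 = 4.248 V, V_10 = 0.03197 V
I_R5 = (V_5 - V_6)/R5 = (6.71 - 6.652)/7.5 = 0.007664 A
|I_R5| = 0.007664 A

Final answer: |I_R5| = 0.007664 A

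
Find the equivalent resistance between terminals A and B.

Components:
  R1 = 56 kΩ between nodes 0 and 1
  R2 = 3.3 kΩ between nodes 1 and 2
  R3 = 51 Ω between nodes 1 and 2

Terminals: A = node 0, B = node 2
Reduce the network between node 0 (A) and node 2 (B) by series/parallel combination:
  Rp1 = R2 ‖ R3 (parallel, both between nodes 1 and 2) = 1/(1/3300 + 1/51) = 50.22 Ω
  Rs1 = R1 + Rp1 (series, joined only at node 1) = 56000 + 50.22 = 56050 Ω
R_eq = 56.05 kΩ

Final answer: 56.05 kΩ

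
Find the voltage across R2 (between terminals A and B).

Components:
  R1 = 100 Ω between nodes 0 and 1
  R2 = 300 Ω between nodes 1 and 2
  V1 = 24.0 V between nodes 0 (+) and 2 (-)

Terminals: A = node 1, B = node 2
R1 and R2 are in series across V1 (node 0 → node 1 → node 2), and the output A–B is taken across R2, so this is a voltage divider.
Series current: I = V1/(R1 + R2) = 24/(100 + 300) = 24/400 = 0.06 A
V_R2 = I × R2 = V1 × R2/(R1 + R2) = 24 × 300/400 = 18 V

Final answer: 18 V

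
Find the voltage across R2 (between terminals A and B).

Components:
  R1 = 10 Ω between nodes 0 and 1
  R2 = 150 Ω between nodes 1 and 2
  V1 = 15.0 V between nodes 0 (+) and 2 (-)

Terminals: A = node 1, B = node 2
R1 and R2 are in series across V1 (node 0 → node 1 → node 2), and the output A–B is taken across R2, so this is a voltage divider.
Series current: I = V1/(R1 + R2) = 15/(10 + 150) = 15/160 = 0.09375 A
V_R2 = I × R2 = V1 × R2/(R1 + R2) = 15 × 150/160 = 14.06 V

Final answer: 14.06 V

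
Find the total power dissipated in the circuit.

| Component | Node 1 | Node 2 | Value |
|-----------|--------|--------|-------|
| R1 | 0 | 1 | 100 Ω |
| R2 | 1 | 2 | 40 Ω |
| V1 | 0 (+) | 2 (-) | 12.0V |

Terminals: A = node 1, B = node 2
Nodal analysis, taking node 2 as the 0 V reference.
Source V1 fixes V_0 = 12 V.
KCL at each unknown node (sum of currents leaving = 0; resistances in Ω):
  Node 1: (V_1 - 12)/100 + (V_1 - 0)/40 = 0
Collecting terms: 0.035 × V_1 = 0.12  =>  V_1 = 3.429 V
Power in each resistor, P = (ΔV)²/R:
  P_R1 = (12 - 3.429)²/100 = 0.7347 W
  P_R2 = (3.429 - 0)²/40 = 0.2939 W
P_total = P_R1 + P_R2 = 1.029 W

Final answer: 1.029 W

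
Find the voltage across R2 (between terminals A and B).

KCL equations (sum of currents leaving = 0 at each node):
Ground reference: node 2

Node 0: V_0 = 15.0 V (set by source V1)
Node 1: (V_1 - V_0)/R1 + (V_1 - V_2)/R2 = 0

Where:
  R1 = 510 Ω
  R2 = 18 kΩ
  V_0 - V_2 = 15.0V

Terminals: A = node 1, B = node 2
R1 and R2 are in series across V1 (node 0 → node 1 → node 2), and the output A–B is taken across R2, so this is a voltage divider.
Series current: I = V1/(R1 + R2) = 15/(510 + 18000) = 15/18510 = 0.0008104 A
V_R2 = I × R2 = V1 × R2/(R1 + R2) = 15 × 18000/18510 = 14.59 V

Final answer: 14.59 V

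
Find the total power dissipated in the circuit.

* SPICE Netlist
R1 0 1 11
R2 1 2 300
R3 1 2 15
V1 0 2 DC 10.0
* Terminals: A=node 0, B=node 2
Nodal analysis, taking node 2 as the 0 V reference.
Source V1 fixes V_0 = 10 V.
KCL at each unknown node (sum of currents leaving = 0; resistances in Ω):
  Node 1: (V_1 - 10)/11 + (V_1 - 0)/300 + (V_1 - 0)/15 = 0
Collecting terms: 0.1609 × V_1 = 0.9091  =>  V_1 = 5.65 V
Power in each resistor, P = (ΔV)²/R:
  P_R1 = (10 - 5.65)²/11 = 1.72 W
  P_R2 = (5.65 - 0)²/300 = 0.1064 W
  P_R3 = (5.65 - 0)²/15 = 2.128 W
P_total = P_R1 + P_R2 + P_R3 = 3.955 W

Final answer: 3.955 W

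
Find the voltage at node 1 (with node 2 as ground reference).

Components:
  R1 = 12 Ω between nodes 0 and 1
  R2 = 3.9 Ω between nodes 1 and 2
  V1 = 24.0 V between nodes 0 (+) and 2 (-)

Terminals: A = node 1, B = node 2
Nodal analysis, taking node 2 as the 0 V reference.
Source V1 fixes V_0 = 24 V.
KCL at each unknown node (sum of currents leaving = 0; resistances in Ω):
  Node 1: (V_1 - 24)/12 + (V_1 - 0)/3.9 = 0
Collecting terms: 0.3397 × V_1 = 2  =>  V_1 = 5.887 V
The requested potential is V_1 = 5.887 V.

Final answer: V_1 = 5.887 V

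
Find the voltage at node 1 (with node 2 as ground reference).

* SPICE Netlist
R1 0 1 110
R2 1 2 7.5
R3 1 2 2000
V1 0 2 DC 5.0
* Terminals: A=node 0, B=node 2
Nodal analysis, taking node 2 as the 0 V reference.
Source V1 fixes V_0 = 5 V.
KCL at each unknown node (sum of currents leaving = 0; resistances in Ω):
  Node 1: (V_1 - 5)/110 + (V_1 - 0)/7.5 + (V_1 - 0)/2000 = 0
Collecting terms: 0.1429 × V_1 = 0.04545  =>  V_1 = 0.318 V
The requested potential is V_1 = 0.318 V.

Final answer: V_1 = 0.318 V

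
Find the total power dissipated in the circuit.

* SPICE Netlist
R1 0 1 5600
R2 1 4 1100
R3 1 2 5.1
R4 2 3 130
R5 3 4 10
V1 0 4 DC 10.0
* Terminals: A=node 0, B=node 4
Nodal analysis, taking node 4 as the 0 V reference.
Source V1 fixes V_0 = 10 V.
KCL at each unknown node (sum of currents leaving = 0; resistances in Ω):
  Node 1: (V_1 - 10)/5600 + (V_1 - 0)/1100 + (V_1 - V_2)/5.1 = 0
  Node 2: (V_2 - V_1)/5.1 + (V_2 - V_3)/130 = 0
  Node 3: (V_3 - V_2)/130 + (V_3 - 0)/10 = 0
Collecting terms (coefficients in siemens):
  0.1972·V_1 - 0.1961·V_2 = 0.001786
  0.2038·V_2 - 0.1961·V_1 - 0.007692·V_3 = 0
  0.1077·V_3 - 0.007692·V_2 = 0
Solving these 3 simultaneous equations (Gaussian elimination) gives:
  V_1 = 0.2238 V, V_2 = 0.2159 V, V_3 = 0.01542 V
Power in each resistor, P = (ΔV)²/R:
  P_R1 = (10 - 0.2238)²/5600 = 0.01707 W
  P_R2 = (0.2238 - 0)²/1100 = 0.00004553 W
  P_R3 = (0.2238 - 0.2159)²/5.1 = 0.00001213 W
  P_R4 = (0.2159 - 0.01542)²/130 = 0.0003092 W
  P_R5 = (0.01542 - 0)²/10 = 0.00002379 W
P_total = P_R1 + P_R2 + P_R3 + P_R4 + P_R5 = 0.01746 W

Final answer: 0.01746 W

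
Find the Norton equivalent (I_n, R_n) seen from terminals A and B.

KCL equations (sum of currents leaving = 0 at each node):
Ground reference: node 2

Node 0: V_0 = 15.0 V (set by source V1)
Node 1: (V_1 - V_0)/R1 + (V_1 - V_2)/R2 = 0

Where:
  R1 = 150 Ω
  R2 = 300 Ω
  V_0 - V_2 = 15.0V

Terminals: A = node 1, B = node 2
Find the Thévenin equivalent first; then I_n = V_th/R_th and R_n = R_th.
Step 1 — V_th is the open-circuit voltage V_A - V_B (nothing connected across the terminals).
Nodal analysis, taking node 2 as the 0 V reference.
Source V1 fixes V_0 = 15 V.
KCL at each unknown node (sum of currents leaving = 0; resistances in Ω):
  Node 1: (V_1 - 15)/150 + (V_1 - 0)/300 = 0
Collecting terms: 0.01 × V_1 = 0.1  =>  V_1 = 10 V
V_th = V_1 - V_2 = 10 - 0 = 10 V
Step 2 — R_th: zero the source — replace V1 by a short circuit (node 2 merges into node 0) — and find the resistance seen between A (node 1) and B (node 0).
Reduce the network between node 1 (A) and node 0 (B) by series/parallel combination:
  Rp1 = R1 ‖ R2 (parallel, both between nodes 0 and 1) = 1/(1/150 + 1/300) = 100 Ω
R_th = 100 Ω
I_n = V_th/R_th = 10/100 = 0.1 A, and R_n = R_th = 100 Ω

Final answer: I_n = 0.1 A, R_n = 100 Ω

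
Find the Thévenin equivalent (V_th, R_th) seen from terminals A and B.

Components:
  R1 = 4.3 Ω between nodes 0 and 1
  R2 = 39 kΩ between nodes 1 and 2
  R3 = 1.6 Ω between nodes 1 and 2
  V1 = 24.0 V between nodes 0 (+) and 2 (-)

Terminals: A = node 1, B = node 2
Step 1 — V_th is the open-circuit voltage V_A - V_B (nothing connected across the terminals).
Nodal analysis, taking node 2 as the 0 V reference.
Source V1 fixes V_0 = 24 V.
KCL at each unknown node (sum of currents leaving = 0; resistances in Ω):
  Node 1: (V_1 - 24)/4.3 + (V_1 - 0)/39000 + (V_1 - 0)/1.6 = 0
Collecting terms: 0.8576 × V_1 = 5.581  =>  V_1 = 6.508 V
V_th = V_1 - V_2 = 6.508 - 0 = 6.508 V
Step 2 — R_th: zero the source — replace V1 by a short circuit (node 2 merges into node 0) — and find the resistance seen between A (node 1) and B (node 0).
Reduce the network between node 1 (A) and node 0 (B) by series/parallel combination:
  Rp1 = R1 ‖ R2 ‖ R3 (parallel, all between nodes 0 and 1) = 1/(1/4.3 + 1/39000 + 1/1.6) = 1.166 Ω
R_th = 1.166 Ω

Final answer: V_th = 6.508 V, R_th = 1.166 Ω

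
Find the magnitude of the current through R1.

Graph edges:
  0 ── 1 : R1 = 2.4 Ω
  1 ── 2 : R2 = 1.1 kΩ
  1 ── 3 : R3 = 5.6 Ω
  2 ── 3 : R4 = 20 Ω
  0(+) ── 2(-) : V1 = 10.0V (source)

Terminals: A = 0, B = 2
Nodal analysis, taking node 2 as the 0 V reference.
Source V1 fixes V_0 = 10 V.
KCL at each unknown node (sum of currents leaving = 0; resistances in Ω):
  Node 1: (V_1 - 10)/2.4 + (V_1 - 0)/1100 + (V_1 - V_3)/5.6 = 0
  Node 3: (V_3 - V_1)/5.6 + (V_3 - 0)/20 = 0
Collecting terms (coefficients in siemens):
  0.5961·V_1 - 0.1786·V_3 = 4.167
  0.2286·V_3 - 0.1786·V_1 = 0
Determinant D = (0.5961)(0.2286) - (-0.1786)(-0.1786) = 0.1044
V_1 = [(4.167)(0.2286) - (-0.1786)(0)]/D = 9.125 V
V_3 = [(0.5961)(0) - (4.167)(-0.1786)]/D = 7.129 V
I_R1 = (V_0 - V_1)/R1 = (10 - 9.125)/2.4 = 0.3647 A
|I_R1| = 0.3647 A

Final answer: |I_R1| = 0.3647 A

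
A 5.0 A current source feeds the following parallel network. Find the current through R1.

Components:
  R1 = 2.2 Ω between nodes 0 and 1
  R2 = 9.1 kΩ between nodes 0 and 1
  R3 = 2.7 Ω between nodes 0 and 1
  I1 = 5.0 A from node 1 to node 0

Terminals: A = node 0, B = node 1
All resistors sit directly between nodes 0 and 1, so they are in parallel and share one voltage V; the full source current 5 A splits among them.
1/R_par = 1/2.2 + 1/9100 + 1/2.7 = 0.825 S  =>  R_par = 1.212 Ω
V = I × R_par = 5 × 1.212 = 6.06 V
I_R1 = V/R1 = 6.06/2.2 = 2.755 A

Final answer: 2.755 A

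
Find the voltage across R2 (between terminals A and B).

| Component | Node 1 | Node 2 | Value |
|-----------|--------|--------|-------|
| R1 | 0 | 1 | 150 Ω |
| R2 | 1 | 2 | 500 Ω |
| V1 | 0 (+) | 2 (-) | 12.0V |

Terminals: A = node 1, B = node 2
R1 and R2 are in series across V1 (node 0 → node 1 → node 2), and the output A–B is taken across R2, so this is a voltage divider.
Series current: I = V1/(R1 + R2) = 12/(150 + 500) = 12/650 = 0.01846 A
V_R2 = I × R2 = V1 × R2/(R1 + R2) = 12 × 500/650 = 9.231 V

Final answer: 9.231 V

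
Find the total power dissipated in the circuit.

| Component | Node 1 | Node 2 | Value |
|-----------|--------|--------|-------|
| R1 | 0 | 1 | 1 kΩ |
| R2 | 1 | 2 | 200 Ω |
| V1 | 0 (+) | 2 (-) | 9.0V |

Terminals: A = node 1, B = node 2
Nodal analysis, taking node 2 as the 0 V reference.
Source V1 fixes V_0 = 9 V.
KCL at each unknown node (sum of currents leaving = 0; resistances in Ω):
  Node 1: (V_1 - 9)/1000 + (V_1 - 0)/200 = 0
Collecting terms: 0.006 × V_1 = 0.009  =>  V_1 = 1.5 V
Power in each resistor, P = (ΔV)²/R:
  P_R1 = (9 - 1.5)²/1000 = 0.05625 W
  P_R2 = (1.5 - 0)²/200 = 0.01125 W
P_total = P_R1 + P_R2 = 0.0675 W

Final answer: 0.0675 W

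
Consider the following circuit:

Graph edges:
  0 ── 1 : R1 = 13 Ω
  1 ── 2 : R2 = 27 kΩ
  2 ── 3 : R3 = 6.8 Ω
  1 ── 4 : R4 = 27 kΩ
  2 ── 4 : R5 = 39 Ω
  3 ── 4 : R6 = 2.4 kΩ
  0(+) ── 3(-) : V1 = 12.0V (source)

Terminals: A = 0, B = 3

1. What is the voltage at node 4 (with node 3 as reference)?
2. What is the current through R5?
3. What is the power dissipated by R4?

Nodal analysis, taking node 3 as the 0 V reference.
Source V1 fixes V_0 = 12 V.
KCL at each unknown node (sum of currents leaving = 0; resistances in Ω):
  Node 1: (V_1 - 12)/13 + (V_1 - V_2)/27000 + (V_1 - V_4)/27000 = 0
  Node 2: (V_2 - V_1)/27000 + (V_2 - 0)/6.8 + (V_2 - V_4)/39 = 0
  Node 4: (V_4 - V_1)/27000 + (V_4 - V_2)/39 + (V_4 - 0)/2400 = 0
Collecting terms (coefficients in siemens):
  0.077·V_1 - 0.00003704·V_2 - 0.00003704·V_4 = 0.9231
  0.1727·V_2 - 0.00003704·V_1 - 0.02564·V_4 = 0
  0.02609·V_4 - 0.00003704·V_1 - 0.02564·V_2 = 0
Solving these 3 simultaneous equations (Gaussian elimination) gives:
  V_1 = 11.99 V, V_2 = 0.005967 V, V_4 = 0.02288 V
Part 1:
  Read off the nodal solution: V_4 = 0.02288 V
Part 2:
  I_R5 = (V_2 - V_4)/R5 = (0.005967 - 0.02288)/39 = -0.0004336 A
  Magnitude: I_R5 = 0.0004336 A
Part 3:
  I_R4 = (V_1 - V_4)/R4 = (11.99 - 0.02288)/27000 = 0.0004432 A
  P_R4 = I_R4² × R4 = (0.0004432)² × 27000 = 0.005303 W

Final answers:
1. V_4 = 0.02288 V
2. I_R5 = 0.0004336 A
3. P_R4 = 0.005303 W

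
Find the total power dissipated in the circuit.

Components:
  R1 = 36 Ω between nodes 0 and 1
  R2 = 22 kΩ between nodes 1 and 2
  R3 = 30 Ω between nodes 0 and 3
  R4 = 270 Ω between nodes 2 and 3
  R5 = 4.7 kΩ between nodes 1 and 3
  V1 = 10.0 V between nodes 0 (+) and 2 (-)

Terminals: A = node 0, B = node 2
Nodal analysis, taking node 2 as the 0 V reference.
Source V1 fixes V_0 = 10 V.
KCL at each unknown node (sum of currents leaving = 0; resistances in Ω):
  Node 1: (V_1 - 10)/36 + (V_1 - 0)/22000 + (V_1 - V_3)/4700 = 0
  Node 3: (V_3 - 10)/30 + (V_3 - 0)/270 + (V_3 - V_1)/4700 = 0
Collecting terms (coefficients in siemens):
  0.02804·V_1 - 0.0002128·V_3 = 0.2778
  0.03725·V_3 - 0.0002128·V_1 = 0.3333
Determinant D = (0.02804)(0.03725) - (-0.0002128)(-0.0002128) = 0.001044
V_1 = [(0.2778)(0.03725) - (-0.0002128)(0.3333)]/D = 9.976 V
V_3 = [(0.02804)(0.3333) - (0.2778)(-0.0002128)]/D = 9.006 V
Power in each resistor, P = (ΔV)²/R:
  P_R1 = (10 - 9.976)²/36 = 0.00001568 W
  P_R2 = (9.976 - 0)²/22000 = 0.004524 W
  P_R3 = (10 - 9.006)²/30 = 0.03296 W
  P_R4 = (0 - 9.006)²/270 = 0.3004 W
  P_R5 = (9.976 - 9.006)²/4700 = 0.0002005 W
P_total = P_R1 + P_R2 + P_R3 + P_R4 + P_R5 = 0.3381 W

Final answer: 0.3381 W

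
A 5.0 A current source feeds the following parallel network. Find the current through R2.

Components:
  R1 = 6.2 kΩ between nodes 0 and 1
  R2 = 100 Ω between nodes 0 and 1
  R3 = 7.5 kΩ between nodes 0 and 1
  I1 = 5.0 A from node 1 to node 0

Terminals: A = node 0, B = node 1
All resistors sit directly between nodes 0 and 1, so they are in parallel and share one voltage V; the full source current 5 A splits among them.
1/R_par = 1/6200 + 1/100 + 1/7500 = 0.01029 S  =>  R_par = 97.14 Ω
V = I × R_par = 5 × 97.14 = 485.7 V
I_R2 = V/R2 = 485.7/100 = 4.857 A

Final answer: 4.857 A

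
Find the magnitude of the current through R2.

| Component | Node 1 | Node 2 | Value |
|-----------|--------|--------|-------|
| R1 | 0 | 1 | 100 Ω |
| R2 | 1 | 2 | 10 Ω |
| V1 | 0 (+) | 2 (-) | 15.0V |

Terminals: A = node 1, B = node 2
Nodal analysis, taking node 2 as the 0 V reference.
Source V1 fixes V_0 = 15 V.
KCL at each unknown node (sum of currents leaving = 0; resistances in Ω):
  Node 1: (V_1 - 15)/100 + (V_1 - 0)/10 = 0
Collecting terms: 0.11 × V_1 = 0.15  =>  V_1 = 1.364 V
I_R2 = (V_1 - V_2)/R2 = (1.364 - 0)/10 = 0.1364 A
|I_R2| = 0.1364 A

Final answer: |I_R2| = 0.1364 A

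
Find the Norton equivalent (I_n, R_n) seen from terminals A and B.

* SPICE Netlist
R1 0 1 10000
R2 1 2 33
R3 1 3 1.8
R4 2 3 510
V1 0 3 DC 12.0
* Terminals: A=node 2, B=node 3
Find the Thévenin equivalent first; then I_n = V_th/R_th and R_n = R_th.
Step 1 — V_th is the open-circuit voltage V_A - V_B (nothing connected across the terminals).
Nodal analysis, taking node 3 as the 0 V reference.
Source V1 fixes V_0 = 12 V.
KCL at each unknown node (sum of currents leaving = 0; resistances in Ω):
  Node 1: (V_1 - 12)/10000 + (V_1 - V_2)/33 + (V_1 - 0)/1.8 = 0
  Node 2: (V_2 - V_1)/33 + (V_2 - 0)/510 = 0
Collecting terms (coefficients in siemens):
  0.586·V_1 - 0.0303·V_2 = 0.0012
  0.03226·V_2 - 0.0303·V_1 = 0
Determinant D = (0.586)(0.03226) - (-0.0303)(-0.0303) = 0.01799
V_1 = [(0.0012)(0.03226) - (-0.0303)(0)]/D = 0.002152 V
V_2 = [(0.586)(0) - (0.0012)(-0.0303)]/D = 0.002022 V
V_th = V_2 - V_3 = 0.002022 - 0 = 0.002022 V
Step 2 — R_th: zero the source — replace V1 by a short circuit (node 3 merges into node 0) — and find the resistance seen between A (node 2) and B (node 0).
Reduce the network between node 2 (A) and node 0 (B) by series/parallel combination:
  Rp1 = R1 ‖ R3 (parallel, both between nodes 0 and 1) = 1/(1/10000 + 1/1.8) = 1.8 Ω
  Rs1 = R2 + Rp1 (series, joined only at node 1) = 33 + 1.8 = 34.8 Ω
  Rp2 = R4 ‖ Rs1 (parallel, both between nodes 0 and 2) = 1/(1/510 + 1/34.8) = 32.58 Ω
R_th = 32.58 Ω
I_n = V_th/R_th = 0.002022/32.58 = 0.00006206 A, and R_n = R_th = 32.58 Ω

Final answer: I_n = 6.206e-05 A, R_n = 32.58 Ω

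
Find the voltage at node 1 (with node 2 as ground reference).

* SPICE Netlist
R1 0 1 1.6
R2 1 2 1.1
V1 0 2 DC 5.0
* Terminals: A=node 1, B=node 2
Nodal analysis, taking node 2 as the 0 V reference.
Source V1 fixes V_0 = 5 V.
KCL at each unknown node (sum of currents leaving = 0; resistances in Ω):
  Node 1: (V_1 - 5)/1.6 + (V_1 - 0)/1.1 = 0
Collecting terms: 1.534 × V_1 = 3.125  =>  V_1 = 2.037 V
The requested potential is V_1 = 2.037 V.

Final answer: V_1 = 2.037 V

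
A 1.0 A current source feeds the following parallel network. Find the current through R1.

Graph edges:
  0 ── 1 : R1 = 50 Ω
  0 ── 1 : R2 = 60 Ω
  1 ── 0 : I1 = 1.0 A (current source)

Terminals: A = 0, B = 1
All resistors sit directly between nodes 0 and 1, so they are in parallel and share one voltage V; the full source current 1 A splits among them.
1/R_par = 1/50 + 1/60 = 0.03667 S  =>  R_par = 27.27 Ω
V = I × R_par = 1 × 27.27 = 27.27 V
I_R1 = V/R1 = 27.27/50 = 0.5455 A

Final answer: 0.5455 A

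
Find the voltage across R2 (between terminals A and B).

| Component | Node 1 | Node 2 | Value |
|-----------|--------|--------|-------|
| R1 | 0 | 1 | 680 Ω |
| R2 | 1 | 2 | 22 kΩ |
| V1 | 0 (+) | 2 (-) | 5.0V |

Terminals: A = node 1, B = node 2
R1 and R2 are in series across V1 (node 0 → node 1 → node 2), and the output A–B is taken across R2, so this is a voltage divider.
Series current: I = V1/(R1 + R2) = 5/(680 + 22000) = 5/22680 = 0.0002205 A
V_R2 = I × R2 = V1 × R2/(R1 + R2) = 5 × 22000/22680 = 4.85 V

Final answer: 4.85 V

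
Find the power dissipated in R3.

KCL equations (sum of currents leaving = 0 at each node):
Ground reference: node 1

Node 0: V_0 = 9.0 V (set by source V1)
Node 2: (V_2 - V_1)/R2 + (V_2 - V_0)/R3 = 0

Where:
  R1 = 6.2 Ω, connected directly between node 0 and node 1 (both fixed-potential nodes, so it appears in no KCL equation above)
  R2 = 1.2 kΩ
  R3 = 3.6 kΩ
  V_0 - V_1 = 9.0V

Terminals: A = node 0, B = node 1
Nodal analysis, taking node 1 as the 0 V reference.
Source V1 fixes V_0 = 9 V.
KCL at each unknown node (sum of currents leaving = 0; resistances in Ω):
  Node 2: (V_2 - 0)/1200 + (V_2 - 9)/3600 = 0
Collecting terms: 0.001111 × V_2 = 0.0025  =>  V_2 = 2.25 V
I_R3 = (V_0 - V_2)/R3 = (9 - 2.25)/3600 = 0.001875 A
P_R3 = I_R3² × R3 = (0.001875)² × 3600 = 0.01266 W

Final answer: 0.01266 W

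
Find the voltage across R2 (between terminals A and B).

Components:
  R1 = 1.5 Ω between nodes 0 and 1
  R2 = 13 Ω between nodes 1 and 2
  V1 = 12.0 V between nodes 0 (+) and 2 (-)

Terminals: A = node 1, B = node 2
R1 and R2 are in series across V1 (node 0 → node 1 → node 2), and the output A–B is taken across R2, so this is a voltage divider.
Series current: I = V1/(R1 + R2) = 12/(1.5 + 13) = 12/14.5 = 0.8276 A
V_R2 = I × R2 = V1 × R2/(R1 + R2) = 12 × 13/14.5 = 10.76 V

Final answer: 10.76 V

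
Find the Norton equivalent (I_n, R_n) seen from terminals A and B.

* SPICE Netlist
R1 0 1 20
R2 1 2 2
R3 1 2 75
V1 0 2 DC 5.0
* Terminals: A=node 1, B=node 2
Find the Thévenin equivalent first; then I_n = V_th/R_th and R_n = R_th.
Step 1 — V_th is the open-circuit voltage V_A - V_B (nothing connected across the terminals).
Nodal analysis, taking node 2 as the 0 V reference.
Source V1 fixes V_0 = 5 V.
KCL at each unknown node (sum of currents leaving = 0; resistances in Ω):
  Node 1: (V_1 - 5)/20 + (V_1 - 0)/2 + (V_1 - 0)/75 = 0
Collecting terms: 0.5633 × V_1 = 0.25  =>  V_1 = 0.4438 V
V_th = V_1 - V_2 = 0.4438 - 0 = 0.4438 V
Step 2 — R_th: zero the source — replace V1 by a short circuit (node 2 merges into node 0) — and find the resistance seen between A (node 1) and B (node 0).
Reduce the network between node 1 (A) and node 0 (B) by series/parallel combination:
  Rp1 = R1 ‖ R2 ‖ R3 (parallel, all between nodes 0 and 1) = 1/(1/20 + 1/2 + 1/75) = 1.775 Ω
R_th = 1.775 Ω
I_n = V_th/R_th = 0.4438/1.775 = 0.25 A, and R_n = R_th = 1.775 Ω

Final answer: I_n = 0.25 A, R_n = 1.775 Ω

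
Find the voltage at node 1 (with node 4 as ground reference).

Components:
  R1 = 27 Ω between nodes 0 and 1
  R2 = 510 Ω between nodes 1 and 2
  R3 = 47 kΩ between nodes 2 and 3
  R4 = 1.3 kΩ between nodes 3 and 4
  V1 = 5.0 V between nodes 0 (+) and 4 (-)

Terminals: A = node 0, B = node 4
Nodal analysis, taking node 4 as the 0 V reference.
Source V1 fixes V_0 = 5 V.
KCL at each unknown node (sum of currents leaving = 0; resistances in Ω):
  Node 1: (V_1 - 5)/27 + (V_1 - V_2)/510 = 0
  Node 2: (V_2 - V_1)/510 + (V_2 - V_3)/47000 = 0
  Node 3: (V_3 - V_2)/47000 + (V_3 - 0)/1300 = 0
Collecting terms (coefficients in siemens):
  0.039·V_1 - 0.001961·V_2 = 0.1852
  0.001982·V_2 - 0.001961·V_1 - 0.00002128·V_3 = 0
  0.0007905·V_3 - 0.00002128·V_2 = 0
Solving these 3 simultaneous equations (Gaussian elimination) gives:
  V_1 = 4.997 V, V_2 = 4.945 V, V_3 = 0.1331 V
The requested potential is V_1 = 4.997 V.

Final answer: V_1 = 4.997 V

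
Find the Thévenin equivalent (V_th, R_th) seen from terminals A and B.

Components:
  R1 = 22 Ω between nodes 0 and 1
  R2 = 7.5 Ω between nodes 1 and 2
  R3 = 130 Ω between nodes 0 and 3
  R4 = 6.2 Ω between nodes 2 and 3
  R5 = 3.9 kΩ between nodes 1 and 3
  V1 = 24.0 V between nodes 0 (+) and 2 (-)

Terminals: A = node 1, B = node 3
Step 1 — V_th is the open-circuit voltage V_A - V_B (nothing connected across the terminals).
Nodal analysis, taking node 2 as the 0 V reference.
Source V1 fixes V_0 = 24 V.
KCL at each unknown node (sum of currents leaving = 0; resistances in Ω):
  Node 1: (V_1 - 24)/22 + (V_1 - 0)/7.5 + (V_1 - V_3)/3900 = 0
  Node 3: (V_3 - 24)/130 + (V_3 - 0)/6.2 + (V_3 - V_1)/3900 = 0
Collecting terms (coefficients in siemens):
  0.179·V_1 - 0.0002564·V_3 = 1.091
  0.1692·V_3 - 0.0002564·V_1 = 0.1846
Determinant D = (0.179)(0.1692) - (-0.0002564)(-0.0002564) = 0.0303
V_1 = [(1.091)(0.1692) - (-0.0002564)(0.1846)]/D = 6.095 V
V_3 = [(0.179)(0.1846) - (1.091)(-0.0002564)]/D = 1.1 V
V_th = V_1 - V_3 = 6.095 - 1.1 = 4.994 V
Step 2 — R_th: zero the source — replace V1 by a short circuit (node 2 merges into node 0) — and find the resistance seen between A (node 1) and B (node 3).
Reduce the network between node 1 (A) and node 3 (B) by series/parallel combination:
  Rp1 = R1 ‖ R2 (parallel, both between nodes 0 and 1) = 1/(1/22 + 1/7.5) = 5.593 Ω
  Rp2 = R3 ‖ R4 (parallel, both between nodes 0 and 3) = 1/(1/130 + 1/6.2) = 5.918 Ω
  Rs1 = Rp1 + Rp2 (series, joined only at node 0) = 5.593 + 5.918 = 11.51 Ω
  Rp3 = R5 ‖ Rs1 (parallel, both between nodes 1 and 3) = 1/(1/3900 + 1/11.51) = 11.48 Ω
R_th = 11.48 Ω

Final answer: V_th = 4.994 V, R_th = 11.48 Ω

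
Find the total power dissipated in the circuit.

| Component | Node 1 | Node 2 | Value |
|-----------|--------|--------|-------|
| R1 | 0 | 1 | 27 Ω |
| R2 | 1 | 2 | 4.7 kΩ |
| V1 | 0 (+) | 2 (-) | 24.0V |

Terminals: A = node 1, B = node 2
Nodal analysis, taking node 2 as the 0 V reference.
Source V1 fixes V_0 = 24 V.
KCL at each unknown node (sum of currents leaving = 0; resistances in Ω):
  Node 1: (V_1 - 24)/27 + (V_1 - 0)/4700 = 0
Collecting terms: 0.03725 × V_1 = 0.8889  =>  V_1 = 23.86 V
Power in each resistor, P = (ΔV)²/R:
  P_R1 = (24 - 23.86)²/27 = 0.000696 W
  P_R2 = (23.86 - 0)²/4700 = 0.1212 W
P_total = P_R1 + P_R2 = 0.1219 W

Final answer: 0.1219 W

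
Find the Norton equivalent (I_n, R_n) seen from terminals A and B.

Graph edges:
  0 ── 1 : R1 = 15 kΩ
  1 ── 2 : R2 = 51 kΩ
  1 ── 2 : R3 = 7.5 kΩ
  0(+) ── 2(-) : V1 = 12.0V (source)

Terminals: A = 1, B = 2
Find the Thévenin equivalent first; then I_n = V_th/R_th and R_n = R_th.
Step 1 — V_th is the open-circuit voltage V_A - V_B (nothing connected across the terminals).
Nodal analysis, taking node 2 as the 0 V reference.
Source V1 fixes V_0 = 12 V.
KCL at each unknown node (sum of currents leaving = 0; resistances in Ω):
  Node 1: (V_1 - 12)/15000 + (V_1 - 0)/51000 + (V_1 - 0)/7500 = 0
Collecting terms: 0.0002196 × V_1 = 0.0008  =>  V_1 = 3.643 V
V_th = V_1 - V_2 = 3.643 - 0 = 3.643 V
Step 2 — R_th: zero the source — replace V1 by a short circuit (node 2 merges into node 0) — and find the resistance seen between A (node 1) and B (node 0).
Reduce the network between node 1 (A) and node 0 (B) by series/parallel combination:
  Rp1 = R1 ‖ R2 ‖ R3 (parallel, all between nodes 0 and 1) = 1/(1/15000 + 1/51000 + 1/7500) = 4554 Ω
R_th = 4.554 kΩ
I_n = V_th/R_th = 3.643/4554 = 0.0008 A, and R_n = R_th = 4.554 kΩ

Final answer: I_n = 0.0008 A, R_n = 4.554 kΩ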